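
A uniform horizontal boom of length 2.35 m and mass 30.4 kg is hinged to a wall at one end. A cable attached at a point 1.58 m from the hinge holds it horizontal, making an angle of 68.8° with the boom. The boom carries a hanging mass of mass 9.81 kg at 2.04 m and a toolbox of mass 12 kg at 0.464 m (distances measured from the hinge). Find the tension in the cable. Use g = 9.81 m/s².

T ≈ 408 N

Choose the hinge as the axis so the unknown hinge reaction has zero arm there.
Beam weight: 30.4 × 9.81 = 298.2 N down at 1.175 m → arm 1.175 m, τ = 298.2 × 1.175 = 350.4 N·m clockwise.
Hanging mass: 9.81 × 9.81 = 96.24 N down at 2.04 m → arm 2.04 m, τ = 96.24 × 2.04 = 196.3 N·m clockwise.
Toolbox: 12 × 9.81 = 117.7 N down at 0.464 m → arm 0.464 m, τ = 117.7 × 0.464 = 54.61 N·m clockwise.
Total clockwise load moment = 601.3 N·m.
The cable tension T acts at 1.58 m; only its component perpendicular to the boom, T sinθ, produces torque. sin 68.8° = 0.9323.
Στ = 0 ⇒ T × 1.58 × 0.9323 = 601.3 ⇒ T = 601.3 / 1.473 = 408 N.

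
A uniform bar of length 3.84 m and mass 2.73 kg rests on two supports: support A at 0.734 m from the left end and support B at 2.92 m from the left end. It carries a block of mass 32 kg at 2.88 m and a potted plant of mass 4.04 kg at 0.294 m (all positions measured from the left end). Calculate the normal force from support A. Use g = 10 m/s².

Sum moments about support B (its reaction then has zero moment arm).
Beam weight: 2.73 × 10 = 27.3 N down at 1.92 m → arm 1 m, τ = 27.3 × 1 = 27.3 N·m counterclockwise.
Block: 32 × 10 = 320 N down at 2.88 m → arm 0.04 m, τ = 320 × 0.04 = 12.8 N·m counterclockwise.
Potted plant: 4.04 × 10 = 40.4 N down at 0.294 m → arm 2.626 m, τ = 40.4 × 2.626 = 106.1 N·m counterclockwise.
Net load moment about support B = 146.2 N·m counterclockwise.
Reaction R at support A is upward at 0.734 m, arm 2.186 m → moment R × 2.186 clockwise.
Setting net torque to zero: R × 2.186 = 146.2 → R = 66.9 N.

R_A ≈ 66.9 N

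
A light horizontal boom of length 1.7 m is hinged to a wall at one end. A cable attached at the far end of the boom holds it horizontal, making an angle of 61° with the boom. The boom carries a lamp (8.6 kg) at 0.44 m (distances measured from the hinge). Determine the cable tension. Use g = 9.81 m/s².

Take moments about the hinge.
Lamp: 8.6 × 9.81 = 84.37 N down at 0.44 m → arm 0.44 m, τ = 84.37 × 0.44 = 37.12 N·m clockwise.
Total clockwise load moment = 37.12 N·m.
The cable tension T acts at 1.7 m; only its component perpendicular to the boom, T sinθ, produces torque. sin 61° = 0.8746.
For rotational equilibrium, T × 1.7 × 0.8746 = 37.12, so T = 37.12 / 1.487 = 25 N.

T ≈ 25 N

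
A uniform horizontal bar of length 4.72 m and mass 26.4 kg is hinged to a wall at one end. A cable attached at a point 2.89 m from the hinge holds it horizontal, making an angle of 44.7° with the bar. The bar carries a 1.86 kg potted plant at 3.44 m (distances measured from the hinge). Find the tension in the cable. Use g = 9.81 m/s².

T ≈ 332 N

Take moments about the hinge.
Beam weight: 26.4 × 9.81 = 259 N down at 2.36 m → arm 2.36 m, τ = 259 × 2.36 = 611.2 N·m clockwise.
Potted plant: 1.86 × 9.81 = 18.25 N down at 3.44 m → arm 3.44 m, τ = 18.25 × 3.44 = 62.78 N·m clockwise.
Total clockwise load moment = 674 N·m.
The cable tension T acts at 2.89 m; only its component perpendicular to the bar, T sinθ, produces torque. sin 44.7° = 0.7034.
Στ = 0 ⇒ T × 2.89 × 0.7034 = 674 ⇒ T = 674 / 2.033 = 332 N.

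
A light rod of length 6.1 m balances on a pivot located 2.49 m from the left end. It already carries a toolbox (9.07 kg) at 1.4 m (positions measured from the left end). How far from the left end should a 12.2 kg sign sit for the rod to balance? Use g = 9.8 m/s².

x ≈ 3.3 m from the left end

Choose the pivot (at 2.49 m from the left end) as the axis so the support reaction has zero arm there.
Toolbox: 9.07 × 9.8 = 88.89 N down at 1.4 m → arm 1.09 m, τ = 88.89 × 1.09 = 96.89 N·m counterclockwise.
Net moment of existing loads = 96.89 N·m counterclockwise.
The sign weighs 12.2 × 9.8 = 119.6 N and must supply an equal clockwise moment, so its lever arm about the pivot is 96.89 / 119.6 = 0.81 m.
That puts it at 2.49 + 0.81 = 3.3 m from the left end.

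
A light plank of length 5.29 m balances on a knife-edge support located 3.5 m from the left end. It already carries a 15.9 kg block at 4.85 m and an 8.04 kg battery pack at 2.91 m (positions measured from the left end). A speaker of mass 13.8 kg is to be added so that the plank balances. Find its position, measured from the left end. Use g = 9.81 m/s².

Taking torques about the knife-edge support (at 3.5 m from the left end):
Block: 15.9 × 9.81 = 156 N down at 4.85 m → arm 1.35 m, τ = 156 × 1.35 = 210.6 N·m clockwise.
Battery pack: 8.04 × 9.81 = 78.87 N down at 2.91 m → arm 0.59 m, τ = 78.87 × 0.59 = 46.53 N·m counterclockwise.
Net moment of existing loads = 164.1 N·m clockwise.
The speaker weighs 13.8 × 9.81 = 135.4 N and must supply an equal counterclockwise moment, so its lever arm about the knife-edge support is 164.1 / 135.4 = 1.21 m.
That puts it at 3.5 − 1.21 = 2.29 m from the left end.

x ≈ 2.29 m from the left end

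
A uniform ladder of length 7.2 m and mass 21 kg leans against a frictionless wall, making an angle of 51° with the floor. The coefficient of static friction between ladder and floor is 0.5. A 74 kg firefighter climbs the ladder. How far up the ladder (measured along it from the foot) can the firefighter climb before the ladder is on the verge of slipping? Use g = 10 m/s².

Choose the foot of the ladder as the axis so the floor normal and friction both act there and drop out.
Ladder weight 21×10 = 210 N acts at 3.6 m along the ladder; its horizontal arm is 3.6·cos51° = 2.266 m → τ = 475.9 N·m clockwise.
Firefighter weight 74×10 = 740 N at distance d → arm d·cos51° → τ = 740·d·0.6293 clockwise.
Wall normal N at the top has arm L sinθ = 5.595 m counterclockwise, so Στ = 0 gives N·5.595 = 475.9 + 465.7·d.
ΣFy = 0 ⇒ N_floor = 950 N, so the maximum friction is μ_s·N_floor = 0.5×950 = 475 N. ΣFx = 0 ⇒ N_wall = f, so at the slipping point N = 475 N.
Substituting: 475×5.595 = 475.9 + 465.7·d ⇒ d = (2658 − 475.9) / 465.7 = 4.69 m.

d ≈ 4.69 m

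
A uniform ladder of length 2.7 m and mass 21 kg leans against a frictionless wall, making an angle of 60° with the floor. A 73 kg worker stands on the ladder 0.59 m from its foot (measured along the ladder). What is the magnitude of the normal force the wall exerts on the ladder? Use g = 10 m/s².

N_wall ≈ 153 N

About the foot of the ladder:
Ladder weight 21×10 = 210 N acts at 1.35 m along the ladder; its horizontal arm is 1.35·cos60° = 0.675 m → τ = 141.8 N·m clockwise.
Worker: 73×10 = 730 N at 0.59 m → arm 0.295 m → τ = 215.3 N·m clockwise.
Wall normal N acts horizontally at the top; its moment arm is the height L sinθ = 2.7·sin60° = 2.338 m, counterclockwise.
Setting net torque to zero: N × 2.338 = 357.1 → N = 153 N.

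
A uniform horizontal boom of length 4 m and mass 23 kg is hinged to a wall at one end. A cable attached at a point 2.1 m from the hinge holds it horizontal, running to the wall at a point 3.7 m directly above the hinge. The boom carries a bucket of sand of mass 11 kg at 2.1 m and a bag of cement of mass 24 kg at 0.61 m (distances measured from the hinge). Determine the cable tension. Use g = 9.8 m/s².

Take moments about the hinge.
Beam weight: 23 × 9.8 = 225.4 N down at 2 m → arm 2 m, τ = 225.4 × 2 = 450.8 N·m clockwise.
Bucket of sand: 11 × 9.8 = 107.8 N down at 2.1 m → arm 2.1 m, τ = 107.8 × 2.1 = 226.4 N·m clockwise.
Bag of cement: 24 × 9.8 = 235.2 N down at 0.61 m → arm 0.61 m, τ = 235.2 × 0.61 = 143.5 N·m clockwise.
Total clockwise load moment = 820.7 N·m.
The cable tension T acts at 2.1 m; only its component perpendicular to the boom, T sinθ, produces torque. sinθ = h/√(h²+d²) = 3.7/√(3.7²+2.1²) = 0.8697.
For rotational equilibrium, T × 2.1 × 0.8697 = 820.7, so T = 820.7 / 1.826 = 449 N.

T ≈ 449 N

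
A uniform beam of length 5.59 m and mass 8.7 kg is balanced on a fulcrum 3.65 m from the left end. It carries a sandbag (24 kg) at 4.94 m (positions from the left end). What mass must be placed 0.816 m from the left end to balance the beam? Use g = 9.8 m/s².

Choose the fulcrum (at 3.65 m from the left end) as the axis so the support reaction has zero arm there.
Beam weight: 8.7 × 9.8 = 85.26 N down at 2.795 m → arm 0.855 m, τ = 85.26 × 0.855 = 72.9 N·m counterclockwise.
Sandbag: 24 × 9.8 = 235.2 N down at 4.94 m → arm 1.29 m, τ = 235.2 × 1.29 = 303.4 N·m clockwise.
Net moment of known loads = 230.5 N·m clockwise.
An unknown mass m at 0.816 m has arm 2.834 m; its moment is m·g·2.834 counterclockwise.
Setting net torque to zero: m × 9.8 × 2.834 = 230.5 → m = 230.5 / (9.8 × 2.834) = 8.3 kg.

m ≈ 8.3 kg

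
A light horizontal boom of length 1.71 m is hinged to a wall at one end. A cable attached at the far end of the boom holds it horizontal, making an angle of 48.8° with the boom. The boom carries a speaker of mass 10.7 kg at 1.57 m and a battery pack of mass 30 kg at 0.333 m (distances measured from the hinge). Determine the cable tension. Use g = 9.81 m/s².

Sum moments about the hinge (the unknown hinge reaction has zero arm there).
Speaker: 10.7 × 9.81 = 105 N down at 1.57 m → arm 1.57 m, τ = 105 × 1.57 = 164.8 N·m clockwise.
Battery pack: 30 × 9.81 = 294.3 N down at 0.333 m → arm 0.333 m, τ = 294.3 × 0.333 = 98 N·m clockwise.
Total clockwise load moment = 262.8 N·m.
The cable tension T acts at 1.71 m; only its component perpendicular to the boom, T sinθ, produces torque. sin 48.8° = 0.7524.
Στ = 0 ⇒ T × 1.71 × 0.7524 = 262.8 ⇒ T = 262.8 / 1.287 = 204 N.

T ≈ 204 N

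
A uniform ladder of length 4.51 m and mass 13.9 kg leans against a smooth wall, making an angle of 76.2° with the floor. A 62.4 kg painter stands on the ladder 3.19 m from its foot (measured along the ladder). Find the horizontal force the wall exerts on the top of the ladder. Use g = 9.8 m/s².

Choose the foot of the ladder as the axis so the floor normal and friction both act there and drop out.
Ladder weight 13.9×9.8 = 136.2 N acts at 2.255 m along the ladder; its horizontal arm is 2.255·cos76.2° = 0.5379 m → τ = 73.26 N·m clockwise.
Painter: 62.4×9.8 = 611.5 N at 3.19 m → arm 0.7609 m → τ = 465.3 N·m clockwise.
Wall normal N acts horizontally at the top; its moment arm is the height L sinθ = 4.51·sin76.2° = 4.38 m, counterclockwise.
For rotational equilibrium, N × 4.38 = 538.6, so N = 123 N.

N_wall ≈ 123 N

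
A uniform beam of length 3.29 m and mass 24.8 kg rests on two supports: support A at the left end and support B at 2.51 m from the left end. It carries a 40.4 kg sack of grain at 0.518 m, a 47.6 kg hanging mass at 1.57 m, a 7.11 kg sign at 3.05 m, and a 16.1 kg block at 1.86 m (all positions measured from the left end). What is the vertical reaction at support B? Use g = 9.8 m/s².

About support A:
Beam weight: 24.8 × 9.8 = 243 N down at 1.645 m → arm 1.645 m, τ = 243 × 1.645 = 399.7 N·m clockwise.
Sack of grain: 40.4 × 9.8 = 395.9 N down at 0.518 m → arm 0.518 m, τ = 395.9 × 0.518 = 205.1 N·m clockwise.
Hanging mass: 47.6 × 9.8 = 466.5 N down at 1.57 m → arm 1.57 m, τ = 466.5 × 1.57 = 732.4 N·m clockwise.
Sign: 7.11 × 9.8 = 69.68 N down at 3.05 m → arm 3.05 m, τ = 69.68 × 3.05 = 212.5 N·m clockwise.
Block: 16.1 × 9.8 = 157.8 N down at 1.86 m → arm 1.86 m, τ = 157.8 × 1.86 = 293.5 N·m clockwise.
Net load moment about support A = 1843 N·m clockwise.
Reaction R at support B is upward at 2.51 m, arm 2.51 m → moment R × 2.51 counterclockwise.
Balancing moments: R × 2.51 = 1843, giving R = 734 N.

R_B ≈ 734 N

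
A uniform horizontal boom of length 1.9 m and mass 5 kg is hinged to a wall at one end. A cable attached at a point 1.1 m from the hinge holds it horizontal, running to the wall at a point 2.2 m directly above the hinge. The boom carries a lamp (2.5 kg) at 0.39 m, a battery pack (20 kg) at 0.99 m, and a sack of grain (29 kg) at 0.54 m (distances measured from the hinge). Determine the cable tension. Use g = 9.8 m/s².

T ≈ 410 N

Take moments about the hinge.
Beam weight: 5 × 9.8 = 49 N down at 0.95 m → arm 0.95 m, τ = 49 × 0.95 = 46.55 N·m clockwise.
Lamp: 2.5 × 9.8 = 24.5 N down at 0.39 m → arm 0.39 m, τ = 24.5 × 0.39 = 9.555 N·m clockwise.
Battery pack: 20 × 9.8 = 196 N down at 0.99 m → arm 0.99 m, τ = 196 × 0.99 = 194 N·m clockwise.
Sack of grain: 29 × 9.8 = 284.2 N down at 0.54 m → arm 0.54 m, τ = 284.2 × 0.54 = 153.5 N·m clockwise.
Total clockwise load moment = 403.6 N·m.
The cable tension T acts at 1.1 m; only its component perpendicular to the boom, T sinθ, produces torque. sinθ = h/√(h²+d²) = 2.2/√(2.2²+1.1²) = 0.8944.
Στ = 0 ⇒ T × 1.1 × 0.8944 = 403.6 ⇒ T = 403.6 / 0.9838 = 410 N.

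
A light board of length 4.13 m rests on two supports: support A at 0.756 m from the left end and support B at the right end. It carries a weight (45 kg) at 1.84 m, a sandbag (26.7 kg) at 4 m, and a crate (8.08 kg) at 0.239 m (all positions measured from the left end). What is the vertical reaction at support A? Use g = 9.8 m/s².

Sum moments about support B (its reaction then has zero moment arm).
Weight: 45 × 9.8 = 441 N down at 1.84 m → arm 2.29 m, τ = 441 × 2.29 = 1010 N·m counterclockwise.
Sandbag: 26.7 × 9.8 = 261.7 N down at 4 m → arm 0.13 m, τ = 261.7 × 0.13 = 34.02 N·m counterclockwise.
Crate: 8.08 × 9.8 = 79.18 N down at 0.239 m → arm 3.891 m, τ = 79.18 × 3.891 = 308.1 N·m counterclockwise.
Net load moment about support B = 1352 N·m counterclockwise.
Reaction R at support A is upward at 0.756 m, arm 3.374 m → moment R × 3.374 clockwise.
Setting net torque to zero: R × 3.374 = 1352 → R = 401 N.

R_A ≈ 401 N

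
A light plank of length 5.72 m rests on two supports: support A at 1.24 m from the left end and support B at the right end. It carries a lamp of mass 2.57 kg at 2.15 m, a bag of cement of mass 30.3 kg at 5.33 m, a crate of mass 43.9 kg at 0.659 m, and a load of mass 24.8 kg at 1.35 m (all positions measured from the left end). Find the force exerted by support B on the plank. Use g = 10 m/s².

Take moments about support A.
Lamp: 2.57 × 10 = 25.7 N down at 2.15 m → arm 0.91 m, τ = 25.7 × 0.91 = 23.39 N·m clockwise.
Bag of cement: 30.3 × 10 = 303 N down at 5.33 m → arm 4.09 m, τ = 303 × 4.09 = 1239 N·m clockwise.
Crate: 43.9 × 10 = 439 N down at 0.659 m → arm 0.581 m, τ = 439 × 0.581 = 255.1 N·m counterclockwise.
Load: 24.8 × 10 = 248 N down at 1.35 m → arm 0.11 m, τ = 248 × 0.11 = 27.28 N·m clockwise.
Net load moment about support A = 1035 N·m clockwise.
Reaction R at support B is upward at 5.72 m, arm 4.48 m → moment R × 4.48 counterclockwise.
Setting net torque to zero: R × 4.48 = 1035 → R = 231 N.

R_B ≈ 231 N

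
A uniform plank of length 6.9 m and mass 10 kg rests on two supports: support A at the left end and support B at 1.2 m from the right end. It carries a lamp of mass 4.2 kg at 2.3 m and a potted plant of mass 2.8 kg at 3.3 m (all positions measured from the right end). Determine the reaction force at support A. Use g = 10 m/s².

Sum moments about support B (its reaction then has zero moment arm).
Beam weight: 10 × 10 = 100 N down at 3.45 m → arm 2.25 m, τ = 100 × 2.25 = 225 N·m counterclockwise.
Lamp: 4.2 × 10 = 42 N down at 2.3 m → arm 1.1 m, τ = 42 × 1.1 = 46.2 N·m counterclockwise.
Potted plant: 2.8 × 10 = 28 N down at 3.3 m → arm 2.1 m, τ = 28 × 2.1 = 58.8 N·m counterclockwise.
Net load moment about support B = 330 N·m counterclockwise.
Reaction R at support A is upward at 6.9 m, arm 5.7 m → moment R × 5.7 clockwise.
Balancing moments: R × 5.7 = 330, giving R = 57.9 N.

R_A ≈ 57.9 N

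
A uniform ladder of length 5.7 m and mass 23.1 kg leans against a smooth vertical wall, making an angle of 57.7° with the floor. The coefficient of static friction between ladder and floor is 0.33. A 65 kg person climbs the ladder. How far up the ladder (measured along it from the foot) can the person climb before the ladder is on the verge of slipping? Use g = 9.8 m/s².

Taking torques about the foot of the ladder:
Ladder weight 23.1×9.8 = 226.4 N acts at 2.85 m along the ladder; its horizontal arm is 2.85·cos57.7° = 1.523 m → τ = 344.8 N·m clockwise.
Person weight 65×9.8 = 637 N at distance d → arm d·cos57.7° → τ = 637·d·0.5344 clockwise.
Wall normal N at the top has arm L sinθ = 4.818 m counterclockwise, so Στ = 0 gives N·4.818 = 344.8 + 340.4·d.
ΣFy = 0 ⇒ N_floor = 863.4 N, so the maximum friction is μ_s·N_floor = 0.33×863.4 = 284.9 N. ΣFx = 0 ⇒ N_wall = f, so at the slipping point N = 284.9 N.
Substituting: 284.9×4.818 = 344.8 + 340.4·d ⇒ d = (1373 − 344.8) / 340.4 = 3.02 m.

d ≈ 3.02 m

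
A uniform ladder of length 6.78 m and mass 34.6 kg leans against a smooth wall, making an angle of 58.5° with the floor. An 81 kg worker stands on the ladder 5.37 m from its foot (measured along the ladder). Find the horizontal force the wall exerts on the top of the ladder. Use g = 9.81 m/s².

About the foot of the ladder:
Ladder weight 34.6×9.81 = 339.4 N acts at 3.39 m along the ladder; its horizontal arm is 3.39·cos58.5° = 1.771 m → τ = 601.1 N·m clockwise.
Worker: 81×9.81 = 794.6 N at 5.37 m → arm 2.806 m → τ = 2230 N·m clockwise.
Wall normal N acts horizontally at the top; its moment arm is the height L sinθ = 6.78·sin58.5° = 5.781 m, counterclockwise.
Setting net torque to zero: N × 5.781 = 2831 → N = 490 N.

N_wall ≈ 490 N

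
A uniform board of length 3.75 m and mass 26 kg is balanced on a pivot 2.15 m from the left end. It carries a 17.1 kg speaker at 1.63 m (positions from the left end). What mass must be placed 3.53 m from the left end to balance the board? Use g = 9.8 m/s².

Taking torques about the pivot (at 2.15 m from the left end):
Beam weight: 26 × 9.8 = 254.8 N down at 1.875 m → arm 0.275 m, τ = 254.8 × 0.275 = 70.07 N·m counterclockwise.
Speaker: 17.1 × 9.8 = 167.6 N down at 1.63 m → arm 0.52 m, τ = 167.6 × 0.52 = 87.15 N·m counterclockwise.
Net moment of known loads = 157.2 N·m counterclockwise.
An unknown mass m at 3.53 m has arm 1.38 m; its moment is m·g·1.38 clockwise.
For rotational equilibrium, m × 9.8 × 1.38 = 157.2, so m = 157.2 / (9.8 × 1.38) = 11.6 kg.

m ≈ 11.6 kg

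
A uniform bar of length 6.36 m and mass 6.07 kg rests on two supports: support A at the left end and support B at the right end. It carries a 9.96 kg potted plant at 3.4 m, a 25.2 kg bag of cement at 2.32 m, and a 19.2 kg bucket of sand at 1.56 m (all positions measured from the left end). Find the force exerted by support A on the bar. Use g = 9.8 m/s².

R_A ≈ 374 N

Take moments about support B.
Beam weight: 6.07 × 9.8 = 59.49 N down at 3.18 m → arm 3.18 m, τ = 59.49 × 3.18 = 189.2 N·m counterclockwise.
Potted plant: 9.96 × 9.8 = 97.61 N down at 3.4 m → arm 2.96 m, τ = 97.61 × 2.96 = 288.9 N·m counterclockwise.
Bag of cement: 25.2 × 9.8 = 247 N down at 2.32 m → arm 4.04 m, τ = 247 × 4.04 = 997.9 N·m counterclockwise.
Bucket of sand: 19.2 × 9.8 = 188.2 N down at 1.56 m → arm 4.8 m, τ = 188.2 × 4.8 = 903.4 N·m counterclockwise.
Net load moment about support B = 2379 N·m counterclockwise.
Reaction R at support A is upward at 0 m, arm 6.36 m → moment R × 6.36 clockwise.
Balancing moments: R × 6.36 = 2379, giving R = 374 N.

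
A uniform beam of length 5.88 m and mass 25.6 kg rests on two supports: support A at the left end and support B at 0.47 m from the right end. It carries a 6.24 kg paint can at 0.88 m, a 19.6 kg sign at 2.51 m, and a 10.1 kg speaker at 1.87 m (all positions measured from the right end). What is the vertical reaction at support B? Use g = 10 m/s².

R_B ≈ 394 N

About support A:
Beam weight: 25.6 × 10 = 256 N down at 2.94 m → arm 2.94 m, τ = 256 × 2.94 = 752.6 N·m clockwise.
Paint can: 6.24 × 10 = 62.4 N down at 0.88 m → arm 5 m, τ = 62.4 × 5 = 312 N·m clockwise.
Sign: 19.6 × 10 = 196 N down at 2.51 m → arm 3.37 m, τ = 196 × 3.37 = 660.5 N·m clockwise.
Speaker: 10.1 × 10 = 101 N down at 1.87 m → arm 4.01 m, τ = 101 × 4.01 = 405 N·m clockwise.
Net load moment about support A = 2130 N·m clockwise.
Reaction R at support B is upward at 0.47 m, arm 5.41 m → moment R × 5.41 counterclockwise.
Στ = 0 ⇒ R × 5.41 = 2130 ⇒ R = 394 N.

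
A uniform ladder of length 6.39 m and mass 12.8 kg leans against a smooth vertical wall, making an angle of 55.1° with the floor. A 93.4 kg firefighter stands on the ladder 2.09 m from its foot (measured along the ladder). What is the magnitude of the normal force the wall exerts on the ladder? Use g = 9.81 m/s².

N_wall ≈ 253 N

Sum moments about the foot of the ladder (the floor normal and friction both act there and drop out).
Ladder weight 12.8×9.81 = 125.6 N acts at 3.195 m along the ladder; its horizontal arm is 3.195·cos55.1° = 1.828 m → τ = 229.6 N·m clockwise.
Firefighter: 93.4×9.81 = 916.3 N at 2.09 m → arm 1.196 m → τ = 1096 N·m clockwise.
Wall normal N acts horizontally at the top; its moment arm is the height L sinθ = 6.39·sin55.1° = 5.241 m, counterclockwise.
Setting net torque to zero: N × 5.241 = 1326 → N = 253 N.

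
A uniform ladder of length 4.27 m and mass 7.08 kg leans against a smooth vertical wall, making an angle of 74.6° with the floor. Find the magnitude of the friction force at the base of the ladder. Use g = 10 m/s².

Take moments about the foot of the ladder.
Ladder weight 7.08×10 = 70.8 N acts at 2.135 m along the ladder; its horizontal arm is 2.135·cos74.6° = 0.567 m → τ = 40.14 N·m clockwise.
Wall normal N acts horizontally at the top; its moment arm is the height L sinθ = 4.27·sin74.6° = 4.117 m, counterclockwise.
Setting net torque to zero: N × 4.117 = 40.14 → N = 9.75 N.
ΣFx = 0: friction at the foot balances the wall's push, so f = N_wall = 9.75 N.

f ≈ 9.75 N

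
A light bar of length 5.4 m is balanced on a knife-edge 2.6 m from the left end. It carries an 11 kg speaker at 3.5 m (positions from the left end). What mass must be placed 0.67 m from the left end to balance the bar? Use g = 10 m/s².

Sum moments about the knife-edge (at 2.6 m from the left end) (the support reaction has zero arm there).
Speaker: 11 × 10 = 110 N down at 3.5 m → arm 0.9 m, τ = 110 × 0.9 = 99 N·m clockwise.
Net moment of known loads = 99 N·m clockwise.
An unknown mass m at 0.67 m has arm 1.93 m; its moment is m·g·1.93 counterclockwise.
Setting net torque to zero: m × 10 × 1.93 = 99 → m = 99 / (10 × 1.93) = 5.13 kg.

m ≈ 5.13 kg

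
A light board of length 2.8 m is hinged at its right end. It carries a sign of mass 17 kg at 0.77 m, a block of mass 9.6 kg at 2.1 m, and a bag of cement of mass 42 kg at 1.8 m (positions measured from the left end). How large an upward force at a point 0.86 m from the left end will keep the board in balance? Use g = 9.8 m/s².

Sum moments about the right end (the unknown pivot reaction has zero arm there).
Sign: 17 × 9.8 = 166.6 N down at 0.77 m → arm 2.03 m, τ = 166.6 × 2.03 = 338.2 N·m counterclockwise.
Block: 9.6 × 9.8 = 94.08 N down at 2.1 m → arm 0.7 m, τ = 94.08 × 0.7 = 65.86 N·m counterclockwise.
Bag of cement: 42 × 9.8 = 411.6 N down at 1.8 m → arm 1 m, τ = 411.6 × 1 = 411.6 N·m counterclockwise.
Net moment of the loads = 815.7 N·m counterclockwise.
The upward force F acts at a point 0.86 m from the left end, arm 1.94 m, giving F × 1.94 clockwise.
Balancing moments: F × 1.94 = 815.7, giving F = 815.7 / 1.94 = 420 N.

F ≈ 420 N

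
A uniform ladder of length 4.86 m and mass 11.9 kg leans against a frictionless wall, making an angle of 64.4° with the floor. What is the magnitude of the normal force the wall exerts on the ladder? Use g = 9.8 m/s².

About the foot of the ladder:
Ladder weight 11.9×9.8 = 116.6 N acts at 2.43 m along the ladder; its horizontal arm is 2.43·cos64.4° = 1.05 m → τ = 122.4 N·m clockwise.
Wall normal N acts horizontally at the top; its moment arm is the height L sinθ = 4.86·sin64.4° = 4.383 m, counterclockwise.
Balancing moments: N × 4.383 = 122.4, giving N = 27.9 N.

N_wall ≈ 27.9 N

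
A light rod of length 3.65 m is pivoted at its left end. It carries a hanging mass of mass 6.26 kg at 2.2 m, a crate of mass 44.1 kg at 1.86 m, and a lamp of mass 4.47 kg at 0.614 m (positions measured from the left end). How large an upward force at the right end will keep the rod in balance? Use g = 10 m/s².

Sum moments about the left end (the unknown pivot reaction has zero arm there).
Hanging mass: 6.26 × 10 = 62.6 N down at 2.2 m → arm 2.2 m, τ = 62.6 × 2.2 = 137.7 N·m clockwise.
Crate: 44.1 × 10 = 441 N down at 1.86 m → arm 1.86 m, τ = 441 × 1.86 = 820.3 N·m clockwise.
Lamp: 4.47 × 10 = 44.7 N down at 0.614 m → arm 0.614 m, τ = 44.7 × 0.614 = 27.45 N·m clockwise.
Net moment of the loads = 985.5 N·m clockwise.
The upward force F acts at the right end, arm 3.65 m, giving F × 3.65 counterclockwise.
For rotational equilibrium, F × 3.65 = 985.5, so F = 985.5 / 3.65 = 270 N.

F ≈ 270 N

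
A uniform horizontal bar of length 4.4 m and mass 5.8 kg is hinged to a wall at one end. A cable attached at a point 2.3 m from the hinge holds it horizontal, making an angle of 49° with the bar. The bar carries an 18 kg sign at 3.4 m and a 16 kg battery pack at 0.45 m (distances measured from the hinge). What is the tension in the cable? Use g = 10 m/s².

T ≈ 468 N

About the hinge:
Beam weight: 5.8 × 10 = 58 N down at 2.2 m → arm 2.2 m, τ = 58 × 2.2 = 127.6 N·m clockwise.
Sign: 18 × 10 = 180 N down at 3.4 m → arm 3.4 m, τ = 180 × 3.4 = 612 N·m clockwise.
Battery pack: 16 × 10 = 160 N down at 0.45 m → arm 0.45 m, τ = 160 × 0.45 = 72 N·m clockwise.
Total clockwise load moment = 811.6 N·m.
The cable tension T acts at 2.3 m; only its component perpendicular to the bar, T sinθ, produces torque. sin 49° = 0.7547.
Στ = 0 ⇒ T × 2.3 × 0.7547 = 811.6 ⇒ T = 811.6 / 1.736 = 468 N.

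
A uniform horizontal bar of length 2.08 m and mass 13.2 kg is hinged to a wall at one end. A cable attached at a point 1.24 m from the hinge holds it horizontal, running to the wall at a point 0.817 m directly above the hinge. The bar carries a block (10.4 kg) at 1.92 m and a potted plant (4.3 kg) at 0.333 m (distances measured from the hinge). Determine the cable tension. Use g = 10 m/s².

Choose the hinge as the axis so the unknown hinge reaction has zero arm there.
Beam weight: 13.2 × 10 = 132 N down at 1.04 m → arm 1.04 m, τ = 132 × 1.04 = 137.3 N·m clockwise.
Block: 10.4 × 10 = 104 N down at 1.92 m → arm 1.92 m, τ = 104 × 1.92 = 199.7 N·m clockwise.
Potted plant: 4.3 × 10 = 43 N down at 0.333 m → arm 0.333 m, τ = 43 × 0.333 = 14.32 N·m clockwise.
Total clockwise load moment = 351.3 N·m.
The cable tension T acts at 1.24 m; only its component perpendicular to the bar, T sinθ, produces torque. sinθ = h/√(h²+d²) = 0.817/√(0.817²+1.24²) = 0.5502.
For rotational equilibrium, T × 1.24 × 0.5502 = 351.3, so T = 351.3 / 0.6822 = 515 N.

T ≈ 515 N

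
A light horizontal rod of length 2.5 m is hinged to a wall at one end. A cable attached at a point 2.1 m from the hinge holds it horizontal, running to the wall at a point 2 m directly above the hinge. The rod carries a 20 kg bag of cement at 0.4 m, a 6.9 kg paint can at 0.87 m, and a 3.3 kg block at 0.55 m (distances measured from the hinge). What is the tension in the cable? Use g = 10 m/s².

T ≈ 109 N

Taking torques about the hinge:
Bag of cement: 20 × 10 = 200 N down at 0.4 m → arm 0.4 m, τ = 200 × 0.4 = 80 N·m clockwise.
Paint can: 6.9 × 10 = 69 N down at 0.87 m → arm 0.87 m, τ = 69 × 0.87 = 60.03 N·m clockwise.
Block: 3.3 × 10 = 33 N down at 0.55 m → arm 0.55 m, τ = 33 × 0.55 = 18.15 N·m clockwise.
Total clockwise load moment = 158.2 N·m.
The cable tension T acts at 2.1 m; only its component perpendicular to the rod, T sinθ, produces torque. sinθ = h/√(h²+d²) = 2/√(2²+2.1²) = 0.6897.
For rotational equilibrium, T × 2.1 × 0.6897 = 158.2, so T = 158.2 / 1.448 = 109 N.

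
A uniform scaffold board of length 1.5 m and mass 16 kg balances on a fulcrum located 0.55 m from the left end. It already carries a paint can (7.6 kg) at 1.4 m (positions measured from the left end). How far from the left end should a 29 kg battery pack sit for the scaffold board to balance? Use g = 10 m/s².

x ≈ 0.217 m from the left end

Choose the fulcrum (at 0.55 m from the left end) as the axis so the support reaction has zero arm there.
Beam weight: 16 × 10 = 160 N down at 0.75 m → arm 0.2 m, τ = 160 × 0.2 = 32 N·m clockwise.
Paint can: 7.6 × 10 = 76 N down at 1.4 m → arm 0.85 m, τ = 76 × 0.85 = 64.6 N·m clockwise.
Net moment of existing loads = 96.6 N·m clockwise.
The battery pack weighs 29 × 10 = 290 N and must supply an equal counterclockwise moment, so its lever arm about the fulcrum is 96.6 / 290 = 0.333 m.
That puts it at 0.55 − 0.333 = 0.217 m from the left end.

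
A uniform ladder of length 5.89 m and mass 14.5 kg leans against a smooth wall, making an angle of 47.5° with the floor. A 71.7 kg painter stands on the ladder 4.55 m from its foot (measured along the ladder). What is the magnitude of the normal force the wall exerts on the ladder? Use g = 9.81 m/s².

N_wall ≈ 563 N

About the foot of the ladder:
Ladder weight 14.5×9.81 = 142.2 N acts at 2.945 m along the ladder; its horizontal arm is 2.945·cos47.5° = 1.99 m → τ = 283 N·m clockwise.
Painter: 71.7×9.81 = 703.4 N at 4.55 m → arm 3.074 m → τ = 2162 N·m clockwise.
Wall normal N acts horizontally at the top; its moment arm is the height L sinθ = 5.89·sin47.5° = 4.343 m, counterclockwise.
For rotational equilibrium, N × 4.343 = 2445, so N = 563 N.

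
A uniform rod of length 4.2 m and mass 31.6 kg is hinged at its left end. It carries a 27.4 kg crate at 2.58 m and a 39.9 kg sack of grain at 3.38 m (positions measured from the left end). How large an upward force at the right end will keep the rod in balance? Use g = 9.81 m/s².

Taking torques about the left end:
Beam weight: 31.6 × 9.81 = 310 N down at 2.1 m → arm 2.1 m, τ = 310 × 2.1 = 651 N·m clockwise.
Crate: 27.4 × 9.81 = 268.8 N down at 2.58 m → arm 2.58 m, τ = 268.8 × 2.58 = 693.5 N·m clockwise.
Sack of grain: 39.9 × 9.81 = 391.4 N down at 3.38 m → arm 3.38 m, τ = 391.4 × 3.38 = 1323 N·m clockwise.
Net moment of the loads = 2668 N·m clockwise.
The upward force F acts at the right end, arm 4.2 m, giving F × 4.2 counterclockwise.
Setting net torque to zero: F × 4.2 = 2668 → F = 2668 / 4.2 = 635 N.

F ≈ 635 N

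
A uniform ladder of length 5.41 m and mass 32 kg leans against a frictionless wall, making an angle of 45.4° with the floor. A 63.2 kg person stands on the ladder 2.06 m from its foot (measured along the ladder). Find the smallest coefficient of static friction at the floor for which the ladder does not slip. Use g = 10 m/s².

Take moments about the foot of the ladder.
Ladder weight 32×10 = 320 N acts at 2.705 m along the ladder; its horizontal arm is 2.705·cos45.4° = 1.899 m → τ = 607.7 N·m clockwise.
Person: 63.2×10 = 632 N at 2.06 m → arm 1.446 m → τ = 913.9 N·m clockwise.
Wall normal N acts horizontally at the top; its moment arm is the height L sinθ = 5.41·sin45.4° = 3.852 m, counterclockwise.
Setting net torque to zero: N × 3.852 = 1522 → N = 395.1 N.
ΣFx = 0 ⇒ f = N_wall = 395.1 N. ΣFy = 0 ⇒ N_floor = 952 N.
μ_min = f / N_floor = 395.1 / 952 = 0.415.

μ_min ≈ 0.415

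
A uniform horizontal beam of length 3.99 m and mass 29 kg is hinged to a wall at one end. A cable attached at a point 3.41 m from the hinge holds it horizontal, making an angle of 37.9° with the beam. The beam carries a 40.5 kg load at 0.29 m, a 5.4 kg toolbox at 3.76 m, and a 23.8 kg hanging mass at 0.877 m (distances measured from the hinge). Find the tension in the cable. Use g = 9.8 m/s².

About the hinge:
Beam weight: 29 × 9.8 = 284.2 N down at 1.995 m → arm 1.995 m, τ = 284.2 × 1.995 = 567 N·m clockwise.
Load: 40.5 × 9.8 = 396.9 N down at 0.29 m → arm 0.29 m, τ = 396.9 × 0.29 = 115.1 N·m clockwise.
Toolbox: 5.4 × 9.8 = 52.92 N down at 3.76 m → arm 3.76 m, τ = 52.92 × 3.76 = 199 N·m clockwise.
Hanging mass: 23.8 × 9.8 = 233.2 N down at 0.877 m → arm 0.877 m, τ = 233.2 × 0.877 = 204.5 N·m clockwise.
Total clockwise load moment = 1086 N·m.
The cable tension T acts at 3.41 m; only its component perpendicular to the beam, T sinθ, produces torque. sin 37.9° = 0.6143.
Setting net torque to zero: T × 3.41 × 0.6143 = 1086 → T = 1086 / 2.095 = 518 N.

T ≈ 518 N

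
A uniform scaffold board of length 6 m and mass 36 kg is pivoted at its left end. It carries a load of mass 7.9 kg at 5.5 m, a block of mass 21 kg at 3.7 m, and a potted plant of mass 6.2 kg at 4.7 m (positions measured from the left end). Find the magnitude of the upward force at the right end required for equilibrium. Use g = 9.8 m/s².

Sum moments about the left end (the unknown pivot reaction has zero arm there).
Beam weight: 36 × 9.8 = 352.8 N down at 3 m → arm 3 m, τ = 352.8 × 3 = 1058 N·m clockwise.
Load: 7.9 × 9.8 = 77.42 N down at 5.5 m → arm 5.5 m, τ = 77.42 × 5.5 = 425.8 N·m clockwise.
Block: 21 × 9.8 = 205.8 N down at 3.7 m → arm 3.7 m, τ = 205.8 × 3.7 = 761.5 N·m clockwise.
Potted plant: 6.2 × 9.8 = 60.76 N down at 4.7 m → arm 4.7 m, τ = 60.76 × 4.7 = 285.6 N·m clockwise.
Net moment of the loads = 2531 N·m clockwise.
The upward force F acts at the right end, arm 6 m, giving F × 6 counterclockwise.
For rotational equilibrium, F × 6 = 2531, so F = 2531 / 6 = 422 N.

F ≈ 422 N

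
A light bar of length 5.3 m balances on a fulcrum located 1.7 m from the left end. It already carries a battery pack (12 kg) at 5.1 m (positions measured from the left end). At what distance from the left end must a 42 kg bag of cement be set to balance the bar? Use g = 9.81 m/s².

x ≈ 0.729 m from the left end

Sum moments about the fulcrum (at 1.7 m from the left end) (the support reaction has zero arm there).
Battery pack: 12 × 9.81 = 117.7 N down at 5.1 m → arm 3.4 m, τ = 117.7 × 3.4 = 400.2 N·m clockwise.
Net moment of existing loads = 400.2 N·m clockwise.
The bag of cement weighs 42 × 9.81 = 412 N and must supply an equal counterclockwise moment, so its lever arm about the fulcrum is 400.2 / 412 = 0.971 m.
That puts it at 1.7 − 0.971 = 0.729 m from the left end.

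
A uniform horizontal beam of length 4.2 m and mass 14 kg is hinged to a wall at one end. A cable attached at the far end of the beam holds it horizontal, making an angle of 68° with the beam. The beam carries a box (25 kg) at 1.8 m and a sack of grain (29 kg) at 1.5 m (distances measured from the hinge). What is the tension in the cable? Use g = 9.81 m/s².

T ≈ 297 N

Taking torques about the hinge:
Beam weight: 14 × 9.81 = 137.3 N down at 2.1 m → arm 2.1 m, τ = 137.3 × 2.1 = 288.3 N·m clockwise.
Box: 25 × 9.81 = 245.2 N down at 1.8 m → arm 1.8 m, τ = 245.2 × 1.8 = 441.4 N·m clockwise.
Sack of grain: 29 × 9.81 = 284.5 N down at 1.5 m → arm 1.5 m, τ = 284.5 × 1.5 = 426.8 N·m clockwise.
Total clockwise load moment = 1156 N·m.
The cable tension T acts at 4.2 m; only its component perpendicular to the beam, T sinθ, produces torque. sin 68° = 0.9272.
Στ = 0 ⇒ T × 4.2 × 0.9272 = 1156 ⇒ T = 1156 / 3.894 = 297 N.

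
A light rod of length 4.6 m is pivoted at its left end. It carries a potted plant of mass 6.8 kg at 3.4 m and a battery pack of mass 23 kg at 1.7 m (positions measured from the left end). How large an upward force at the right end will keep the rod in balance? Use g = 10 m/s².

Take moments about the left end.
Potted plant: 6.8 × 10 = 68 N down at 3.4 m → arm 3.4 m, τ = 68 × 3.4 = 231.2 N·m clockwise.
Battery pack: 23 × 10 = 230 N down at 1.7 m → arm 1.7 m, τ = 230 × 1.7 = 391 N·m clockwise.
Net moment of the loads = 622.2 N·m clockwise.
The upward force F acts at the right end, arm 4.6 m, giving F × 4.6 counterclockwise.
Balancing moments: F × 4.6 = 622.2, giving F = 622.2 / 4.6 = 135 N.

F ≈ 135 N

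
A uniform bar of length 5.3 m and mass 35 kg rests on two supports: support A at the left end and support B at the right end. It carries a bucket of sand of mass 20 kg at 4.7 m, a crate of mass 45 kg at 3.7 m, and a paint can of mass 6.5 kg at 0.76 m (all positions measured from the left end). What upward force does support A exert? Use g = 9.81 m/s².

Taking torques about support B:
Beam weight: 35 × 9.81 = 343.4 N down at 2.65 m → arm 2.65 m, τ = 343.4 × 2.65 = 910 N·m counterclockwise.
Bucket of sand: 20 × 9.81 = 196.2 N down at 4.7 m → arm 0.6 m, τ = 196.2 × 0.6 = 117.7 N·m counterclockwise.
Crate: 45 × 9.81 = 441.5 N down at 3.7 m → arm 1.6 m, τ = 441.5 × 1.6 = 706.4 N·m counterclockwise.
Paint can: 6.5 × 9.81 = 63.77 N down at 0.76 m → arm 4.54 m, τ = 63.77 × 4.54 = 289.5 N·m counterclockwise.
Net load moment about support B = 2024 N·m counterclockwise.
Reaction R at support A is upward at 0 m, arm 5.3 m → moment R × 5.3 clockwise.
Setting net torque to zero: R × 5.3 = 2024 → R = 382 N.

R_A ≈ 382 N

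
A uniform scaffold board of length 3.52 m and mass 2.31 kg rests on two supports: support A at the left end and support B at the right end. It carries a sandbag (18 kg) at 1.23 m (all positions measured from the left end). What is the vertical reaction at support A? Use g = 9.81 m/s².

Take moments about support B.
Beam weight: 2.31 × 9.81 = 22.66 N down at 1.76 m → arm 1.76 m, τ = 22.66 × 1.76 = 39.88 N·m counterclockwise.
Sandbag: 18 × 9.81 = 176.6 N down at 1.23 m → arm 2.29 m, τ = 176.6 × 2.29 = 404.4 N·m counterclockwise.
Net load moment about support B = 444.3 N·m counterclockwise.
Reaction R at support A is upward at 0 m, arm 3.52 m → moment R × 3.52 clockwise.
Balancing moments: R × 3.52 = 444.3, giving R = 126 N.

R_A ≈ 126 N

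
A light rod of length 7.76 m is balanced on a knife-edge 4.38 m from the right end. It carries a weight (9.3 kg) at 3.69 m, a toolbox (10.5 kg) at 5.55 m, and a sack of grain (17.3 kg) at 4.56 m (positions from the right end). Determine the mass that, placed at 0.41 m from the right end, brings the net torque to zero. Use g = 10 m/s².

m ≈ 2.26 kg

Choose the knife-edge (at 4.38 m from the right end) as the axis so the support reaction has zero arm there.
Weight: 9.3 × 10 = 93 N down at 3.69 m → arm 0.69 m, τ = 93 × 0.69 = 64.17 N·m clockwise.
Toolbox: 10.5 × 10 = 105 N down at 5.55 m → arm 1.17 m, τ = 105 × 1.17 = 122.8 N·m counterclockwise.
Sack of grain: 17.3 × 10 = 173 N down at 4.56 m → arm 0.18 m, τ = 173 × 0.18 = 31.14 N·m counterclockwise.
Net moment of known loads = 89.77 N·m counterclockwise.
An unknown mass m at 0.41 m has arm 3.97 m; its moment is m·g·3.97 clockwise.
Στ = 0 ⇒ m × 10 × 3.97 = 89.77 ⇒ m = 89.77 / (10 × 3.97) = 2.26 kg.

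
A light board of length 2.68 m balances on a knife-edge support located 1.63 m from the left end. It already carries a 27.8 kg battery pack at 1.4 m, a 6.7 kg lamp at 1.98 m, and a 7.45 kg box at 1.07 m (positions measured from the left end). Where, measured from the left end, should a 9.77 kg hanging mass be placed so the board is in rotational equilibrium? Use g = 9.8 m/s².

Take moments about the knife-edge support (at 1.63 m from the left end).
Battery pack: 27.8 × 9.8 = 272.4 N down at 1.4 m → arm 0.23 m, τ = 272.4 × 0.23 = 62.65 N·m counterclockwise.
Lamp: 6.7 × 9.8 = 65.66 N down at 1.98 m → arm 0.35 m, τ = 65.66 × 0.35 = 22.98 N·m clockwise.
Box: 7.45 × 9.8 = 73.01 N down at 1.07 m → arm 0.56 m, τ = 73.01 × 0.56 = 40.89 N·m counterclockwise.
Net moment of existing loads = 80.56 N·m counterclockwise.
The hanging mass weighs 9.77 × 9.8 = 95.75 N and must supply an equal clockwise moment, so its lever arm about the knife-edge support is 80.56 / 95.75 = 0.841 m.
That puts it at 1.63 + 0.841 = 2.47 m from the left end.

x ≈ 2.47 m from the left end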